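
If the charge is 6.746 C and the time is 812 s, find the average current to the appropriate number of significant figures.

average current = 6.746 C ÷ 812 s = 0.0083078817734… A.
6.746 has 4 significant figures; 812 has 3.
Division/multiplication keeps the fewest: 3 significant figures.
Rounded: 0.00831 A.

0.00831 A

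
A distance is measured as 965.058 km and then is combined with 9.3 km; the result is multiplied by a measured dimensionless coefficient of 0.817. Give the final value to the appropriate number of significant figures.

965.058 km + 9.3 km = 974.358 km; the sum is limited to 1 decimal place (4 s.f.).
Carrying full precision, 974.358 × 0.817 = 796.050486 km; 0.817 has 3 s.f., so the result keeps min(4, 3) = 3 s.f.
Rounded to 3 significant figures: 796 km.

796 km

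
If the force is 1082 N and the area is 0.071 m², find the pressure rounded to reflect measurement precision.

pressure = 1082 N ÷ 0.071 m² = 15239.4366197… Pa.
1082 has 4 significant figures; 0.071 has 2.
Division/multiplication keeps the fewest: 2 significant figures.
Rounded: 1.5 × 10⁴ Pa.

1.5 × 10⁴ Pa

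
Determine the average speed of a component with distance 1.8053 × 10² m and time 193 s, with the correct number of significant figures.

average speed = 1.8053 × 10² m ÷ 193 s = 0.935388601036… m/s.
1.8053 × 10² has 5 significant figures; 193 has 3.
Division/multiplication keeps the fewest: 3 significant figures.
Rounded: 9.35 × 10⁻¹ m/s.

9.35 × 10⁻¹ m/s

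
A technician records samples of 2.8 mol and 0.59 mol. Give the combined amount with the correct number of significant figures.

3.4 mol

2.8 mol + 0.59 mol = 3.39 mol.
Addition/subtraction keeps the fewest decimal places: 2.8 → 1 decimal place, 0.59 → 2 decimal places; limit is 1.
Rounded to 1 decimal place: 3.4 mol.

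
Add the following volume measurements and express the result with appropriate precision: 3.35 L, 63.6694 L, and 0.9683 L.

3.35 L + 63.6694 L + 0.9683 L = 67.9877 L.
Addition/subtraction keeps the fewest decimal places: 3.35 → 2 decimal places, 63.6694 → 4 decimal places, 0.9683 → 4 decimal places; limit is 2.
Rounded to 2 decimal places: 67.99 L.

67.99 L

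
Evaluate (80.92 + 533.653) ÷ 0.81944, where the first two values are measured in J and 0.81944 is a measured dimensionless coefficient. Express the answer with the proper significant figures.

749.99 J

80.92 J + 533.653 J = 614.573 J; the sum is limited to 2 decimal places (5 s.f.).
Carrying full precision, 614.573 ÷ 0.81944 = 749.991457581… J; 0.81944 has 5 s.f., so the result keeps min(5, 5) = 5 s.f.
Rounded to 5 significant figures: 749.99 J.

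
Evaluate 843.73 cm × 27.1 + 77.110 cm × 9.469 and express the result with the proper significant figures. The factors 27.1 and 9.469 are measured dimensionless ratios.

843.73 × 27.1 = 22865.083 → 2.29 × 10^4 cm (3 s.f., last digit at the 10^2 place).
77.110 × 9.469 = 730.15459 → 730.2 cm (4 s.f., last digit at the 10^-1 place).
Sum: 23595.23759 cm; keep the coarser place, 10^2.
Result: 2.36 × 10^4 cm.

2.36 × 10^4 cm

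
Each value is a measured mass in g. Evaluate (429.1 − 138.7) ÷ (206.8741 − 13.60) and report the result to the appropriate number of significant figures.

1.503

429.1 − 138.7 = 290.4, limited to 1 d.p. → 4 s.f.; 206.8741 − 13.60 = 193.2741, limited to 2 d.p. → 5 s.f.
Carrying full precision, 290.4 ÷ 193.2741 = 1.50252930941…; keep min(4, 5) = 4 s.f.
Rounded to 4 significant figures: 1.503.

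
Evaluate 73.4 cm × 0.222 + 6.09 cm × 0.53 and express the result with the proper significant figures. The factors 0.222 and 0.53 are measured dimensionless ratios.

73.4 × 0.222 = 16.2948 → 16.3 cm (3 s.f., last digit at the 10^-1 place).
6.09 × 0.53 = 3.2277 → 3.2 cm (2 s.f., last digit at the 10^-1 place).
Sum: 19.5225 cm; keep the coarser place, 10^-1.
Result: 19.5 cm.

19.5 cm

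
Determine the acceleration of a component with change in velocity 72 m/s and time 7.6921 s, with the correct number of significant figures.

9.4 m/s²

acceleration = 72 m/s ÷ 7.6921 s = 9.36025272682… m/s².
72 has 2 significant figures; 7.6921 has 5.
Division/multiplication keeps the fewest: 2 significant figures.
Rounded: 9.4 m/s².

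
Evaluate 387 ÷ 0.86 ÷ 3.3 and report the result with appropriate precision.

1.4 × 10^2

387 ÷ 0.86 ÷ 3.3 = 136.363636364…
Multiplication/division keeps the fewest significant figures: 387 → 3 s.f., 0.86 → 2 s.f., 3.3 → 2 s.f.; limit is 2.
Rounded to 2 significant figures: 1.4 × 10^2.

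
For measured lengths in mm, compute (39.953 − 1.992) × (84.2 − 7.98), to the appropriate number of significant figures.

2.89 × 10^3 mm²

39.953 − 1.992 = 37.961, limited to 3 d.p. → 5 s.f.; 84.2 − 7.98 = 76.22, limited to 1 d.p. → 3 s.f.
Carrying full precision, 37.961 × 76.22 = 2893.38742; keep min(5, 3) = 3 s.f.
Rounded to 3 significant figures: 2.89 × 10^3 mm².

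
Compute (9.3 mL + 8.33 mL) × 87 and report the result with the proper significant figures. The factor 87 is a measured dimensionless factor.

9.3 mL + 8.33 mL = 17.63 mL; the sum is limited to 1 decimal place (3 s.f.).
Carrying full precision, 17.63 × 87 = 1533.81 mL; 87 has 2 s.f., so the result keeps min(3, 2) = 2 s.f.
Rounded to 2 significant figures: 1.5 × 10³ mL.

1.5 × 10³ mL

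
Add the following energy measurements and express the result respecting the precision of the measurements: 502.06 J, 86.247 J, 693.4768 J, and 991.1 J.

502.06 J + 86.247 J + 693.4768 J + 991.1 J = 2272.8838 J.
Addition/subtraction keeps the fewest decimal places: 502.06 → 2 decimal places, 86.247 → 3 decimal places, 693.4768 → 4 decimal places, 991.1 → 1 decimal place; limit is 1.
Rounded to 1 decimal place: 2272.9 J.

2272.9 J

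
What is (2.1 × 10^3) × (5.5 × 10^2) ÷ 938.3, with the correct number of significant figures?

1.2 × 10^3

(2.1 × 10^3) × (5.5 × 10^2) ÷ 938.3 = 1230.94958968…
Multiplication/division keeps the fewest significant figures: 2.1 × 10^3 → 2 s.f., 5.5 × 10^2 → 2 s.f., 938.3 → 4 s.f.; limit is 2.
Rounded to 2 significant figures: 1.2 × 10^3.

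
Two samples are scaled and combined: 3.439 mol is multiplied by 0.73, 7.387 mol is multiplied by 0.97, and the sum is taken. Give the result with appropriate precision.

3.439 × 0.73 = 2.51047 → 2.5 mol (2 s.f., last digit at the 10^-1 place).
7.387 × 0.97 = 7.16539 → 7.2 mol (2 s.f., last digit at the 10^-1 place).
Sum: 9.67586 mol; keep the coarser place, 10^-1.
Result: 9.7 mol.

9.7 mol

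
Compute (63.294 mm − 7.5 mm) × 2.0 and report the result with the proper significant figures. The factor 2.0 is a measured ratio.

63.294 mm − 7.5 mm = 55.794 mm; the difference is limited to 1 decimal place (3 s.f.).
Carrying full precision, 55.794 × 2.0 = 111.588 mm; 2.0 has 2 s.f., so the result keeps min(3, 2) = 2 s.f.
Rounded to 2 significant figures: 1.1 × 10^2 mm.

1.1 × 10^2 mm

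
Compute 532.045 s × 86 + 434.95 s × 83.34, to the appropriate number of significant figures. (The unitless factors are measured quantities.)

8.2 × 10⁴ s

532.045 × 86 = 45755.87 → 4.6 × 10⁴ s (2 s.f., last digit at the 10^3 place).
434.95 × 83.34 = 36248.733 → 3.625 × 10⁴ s (4 s.f., last digit at the 10^1 place).
Sum: 82004.603 s; keep the coarser place, 10^3.
Result: 8.2 × 10⁴ s.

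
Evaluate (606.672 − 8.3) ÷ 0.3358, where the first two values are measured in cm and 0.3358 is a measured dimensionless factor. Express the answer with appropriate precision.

1782 cm

606.672 cm − 8.3 cm = 598.372 cm; the difference is limited to 1 decimal place (4 s.f.).
Carrying full precision, 598.372 ÷ 0.3358 = 1781.92972007… cm; 0.3358 has 4 s.f., so the result keeps min(4, 4) = 4 s.f.
Rounded to 4 significant figures: 1782 cm.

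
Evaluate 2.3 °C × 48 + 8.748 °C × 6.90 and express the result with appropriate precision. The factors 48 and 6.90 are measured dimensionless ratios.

1.7 × 10² °C

2.3 × 48 = 110.4 → 1.1 × 10² °C (2 s.f., last digit at the 10^1 place).
8.748 × 6.90 = 60.3612 → 60.4 °C (3 s.f., last digit at the 10^-1 place).
Sum: 170.7612 °C; keep the coarser place, 10^1.
Result: 1.7 × 10² °C.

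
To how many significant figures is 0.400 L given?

3

0.400: leading zeros are not significant; trailing zeros after a decimal point are significant.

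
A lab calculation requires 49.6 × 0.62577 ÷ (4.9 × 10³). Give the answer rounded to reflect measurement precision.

49.6 × 0.62577 ÷ (4.9 × 10³) = 0.00633432489796…
Multiplication/division keeps the fewest significant figures: 49.6 → 3 s.f., 0.62577 → 5 s.f., 4.9 × 10³ → 2 s.f.; limit is 2.
Rounded to 2 significant figures: 0.0063.

0.0063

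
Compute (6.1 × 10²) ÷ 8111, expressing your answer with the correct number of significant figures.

(6.1 × 10²) ÷ 8111 = 0.0752065096782…
Multiplication/division keeps the fewest significant figures: 6.1 × 10² → 2 s.f., 8111 → 4 s.f.; limit is 2.
Rounded to 2 significant figures: 0.075.

0.075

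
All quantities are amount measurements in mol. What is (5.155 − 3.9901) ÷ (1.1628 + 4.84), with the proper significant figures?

5.155 − 3.9901 = 1.1649, limited to 3 d.p. → 4 s.f.; 1.1628 + 4.84 = 6.0028, limited to 2 d.p. → 3 s.f.
Carrying full precision, 1.1649 ÷ 6.0028 = 0.194059438929…; keep min(4, 3) = 3 s.f.
Rounded to 3 significant figures: 0.194.

0.194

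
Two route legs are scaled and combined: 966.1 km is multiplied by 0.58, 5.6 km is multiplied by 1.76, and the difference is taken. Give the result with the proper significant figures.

966.1 × 0.58 = 560.338 → 5.6 × 10² km (2 s.f., last digit at the 10^1 place).
5.6 × 1.76 = 9.856 → 9.9 km (2 s.f., last digit at the 10^-1 place).
Difference: 550.482 km; keep the coarser place, 10^1.
Result: 5.5 × 10² km.

5.5 × 10² km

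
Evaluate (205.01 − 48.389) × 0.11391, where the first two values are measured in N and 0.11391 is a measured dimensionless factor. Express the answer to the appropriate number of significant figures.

205.01 N − 48.389 N = 156.621 N; the difference is limited to 2 decimal places (5 s.f.).
Carrying full precision, 156.621 × 0.11391 = 17.84069811 N; 0.11391 has 5 s.f., so the result keeps min(5, 5) = 5 s.f.
Rounded to 5 significant figures: 17.841 N.

17.841 N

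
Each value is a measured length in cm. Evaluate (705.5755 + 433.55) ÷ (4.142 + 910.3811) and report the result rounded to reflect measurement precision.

705.5755 + 433.55 = 1139.1255, limited to 2 d.p. → 6 s.f.; 4.142 + 910.3811 = 914.5231, limited to 3 d.p. → 6 s.f.
Carrying full precision, 1139.1255 ÷ 914.5231 = 1.24559510853…; keep min(6, 6) = 6 s.f.
Rounded to 6 significant figures: 1.24560.

1.24560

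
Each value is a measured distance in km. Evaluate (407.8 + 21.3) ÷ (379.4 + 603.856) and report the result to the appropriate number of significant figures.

407.8 + 21.3 = 429.1, limited to 1 d.p. → 4 s.f.; 379.4 + 603.856 = 983.256, limited to 1 d.p. → 4 s.f.
Carrying full precision, 429.1 ÷ 983.256 = 0.436407202194…; keep min(4, 4) = 4 s.f.
Rounded to 4 significant figures: 4.364 × 10⁻¹.

4.364 × 10⁻¹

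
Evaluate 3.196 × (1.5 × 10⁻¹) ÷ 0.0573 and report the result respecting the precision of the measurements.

3.196 × (1.5 × 10⁻¹) ÷ 0.0573 = 8.3664921466…
Multiplication/division keeps the fewest significant figures: 3.196 → 4 s.f., 1.5 × 10⁻¹ → 2 s.f., 0.0573 → 3 s.f.; limit is 2.
Rounded to 2 significant figures: 8.4.

8.4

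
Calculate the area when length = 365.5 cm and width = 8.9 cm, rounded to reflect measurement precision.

3.3 × 10³ cm²

area = 365.5 cm × 8.9 cm = 3252.95 cm².
365.5 has 4 significant figures; 8.9 has 2.
Division/multiplication keeps the fewest: 2 significant figures.
Rounded: 3.3 × 10³ cm².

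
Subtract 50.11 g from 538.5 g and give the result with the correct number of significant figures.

4.884 × 10^2 g

538.5 g − 50.11 g = 488.39 g.
Addition/subtraction keeps the fewest decimal places: 538.5 → 1 decimal place, 50.11 → 2 decimal places; limit is 1.
Rounded to 1 decimal place: 4.884 × 10^2 g.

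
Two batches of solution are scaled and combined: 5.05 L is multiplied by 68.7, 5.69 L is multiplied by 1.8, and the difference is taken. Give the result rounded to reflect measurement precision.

5.05 × 68.7 = 346.935 → 347 L (3 s.f., last digit at the 10^0 place).
5.69 × 1.8 = 10.242 → 10. L (2 s.f., last digit at the 10^0 place).
Difference: 336.693 L; keep the coarser place, 10^0.
Result: 337 L.

337 L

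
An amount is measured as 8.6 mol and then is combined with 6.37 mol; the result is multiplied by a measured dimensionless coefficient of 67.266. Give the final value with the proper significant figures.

8.6 mol + 6.37 mol = 14.97 mol; the sum is limited to 1 decimal place (3 s.f.).
Carrying full precision, 14.97 × 67.266 = 1006.97202 mol; 67.266 has 5 s.f., so the result keeps min(3, 5) = 3 s.f.
Rounded to 3 significant figures: 1.01 × 10^3 mol.

1.01 × 10^3 mol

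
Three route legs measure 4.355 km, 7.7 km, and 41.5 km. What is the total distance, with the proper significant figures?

53.6 km

4.355 km + 7.7 km + 41.5 km = 53.555 km.
Addition/subtraction keeps the fewest decimal places: 4.355 → 3 decimal places, 7.7 → 1 decimal place, 41.5 → 1 decimal place; limit is 1.
Rounded to 1 decimal place: 53.6 km.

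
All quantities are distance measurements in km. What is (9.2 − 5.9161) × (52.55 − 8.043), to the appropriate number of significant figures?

9.2 − 5.9161 = 3.2839, limited to 1 d.p. → 2 s.f.; 52.55 − 8.043 = 44.507, limited to 2 d.p. → 4 s.f.
Carrying full precision, 3.2839 × 44.507 = 146.1565373; keep min(2, 4) = 2 s.f.
Rounded to 2 significant figures: 1.5 × 10^2 km².

1.5 × 10^2 km²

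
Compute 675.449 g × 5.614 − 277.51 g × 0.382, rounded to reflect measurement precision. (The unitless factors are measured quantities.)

675.449 × 5.614 = 3791.970686 → 3792 g (4 s.f., last digit at the 10^0 place).
277.51 × 0.382 = 106.00882 → 106 g (3 s.f., last digit at the 10^0 place).
Difference: 3685.961866 g; keep the coarser place, 10^0.
Result: 3686 g.

3686 g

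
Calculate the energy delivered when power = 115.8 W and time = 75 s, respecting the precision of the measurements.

energy delivered = 115.8 W × 75 s = 8685 J.
115.8 has 4 significant figures; 75 has 2.
Division/multiplication keeps the fewest: 2 significant figures.
Rounded: 8.7 × 10^3 J.

8.7 × 10^3 J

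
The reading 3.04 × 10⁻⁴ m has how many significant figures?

3.04 × 10⁻⁴: in scientific notation every digit of the coefficient is significant.

3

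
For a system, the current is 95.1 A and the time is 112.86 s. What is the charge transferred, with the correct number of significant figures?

1.07 × 10⁴ C

charge transferred = 95.1 A × 112.86 s = 10732.986 C.
95.1 has 3 significant figures; 112.86 has 5.
Division/multiplication keeps the fewest: 3 significant figures.
Rounded: 1.07 × 10⁴ C.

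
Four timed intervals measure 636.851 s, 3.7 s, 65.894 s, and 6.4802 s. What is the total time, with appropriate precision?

636.851 s + 3.7 s + 65.894 s + 6.4802 s = 712.9252 s.
Addition/subtraction keeps the fewest decimal places: 636.851 → 3 decimal places, 3.7 → 1 decimal place, 65.894 → 3 decimal places, 6.4802 → 4 decimal places; limit is 1.
Rounded to 1 decimal place: 712.9 s.

712.9 s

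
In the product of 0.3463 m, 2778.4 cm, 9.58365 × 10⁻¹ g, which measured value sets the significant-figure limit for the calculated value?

0.3463 m → 4 s.f.; 2778.4 cm → 5 s.f.; 9.58365 × 10⁻¹ g → 6 s.f.
The fewest is 4 significant figures, from 0.3463 m.

0.3463 m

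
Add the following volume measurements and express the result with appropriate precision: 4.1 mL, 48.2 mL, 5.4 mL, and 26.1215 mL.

4.1 mL + 48.2 mL + 5.4 mL + 26.1215 mL = 83.8215 mL.
Addition/subtraction keeps the fewest decimal places: 4.1 → 1 decimal place, 48.2 → 1 decimal place, 5.4 → 1 decimal place, 26.1215 → 4 decimal places; limit is 1.
Rounded to 1 decimal place: 83.8 mL.

83.8 mL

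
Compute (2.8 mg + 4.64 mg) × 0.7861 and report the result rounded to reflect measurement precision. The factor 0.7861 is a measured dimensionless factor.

5.8 mg

2.8 mg + 4.64 mg = 7.44 mg; the sum is limited to 1 decimal place (2 s.f.).
Carrying full precision, 7.44 × 0.7861 = 5.848584 mg; 0.7861 has 4 s.f., so the result keeps min(2, 4) = 2 s.f.
Rounded to 2 significant figures: 5.8 mg.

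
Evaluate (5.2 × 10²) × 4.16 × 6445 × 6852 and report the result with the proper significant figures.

(5.2 × 10²) × 4.16 × 6445 × 6852 = 9.5529378048 × 10^10
Multiplication/division keeps the fewest significant figures: 5.2 × 10² → 2 s.f., 4.16 → 3 s.f., 6445 → 4 s.f., 6852 → 4 s.f.; limit is 2.
Rounded to 2 significant figures: 9.6 × 10¹⁰.

9.6 × 10¹⁰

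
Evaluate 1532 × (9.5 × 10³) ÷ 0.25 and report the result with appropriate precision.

5.8 × 10⁷

1532 × (9.5 × 10³) ÷ 0.25 = 58216000
Multiplication/division keeps the fewest significant figures: 1532 → 4 s.f., 9.5 × 10³ → 2 s.f., 0.25 → 2 s.f.; limit is 2.
Rounded to 2 significant figures: 5.8 × 10⁷.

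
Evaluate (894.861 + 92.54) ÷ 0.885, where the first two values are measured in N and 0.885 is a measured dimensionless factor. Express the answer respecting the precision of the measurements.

1.12 × 10^3 N

894.861 N + 92.54 N = 987.401 N; the sum is limited to 2 decimal places (5 s.f.).
Carrying full precision, 987.401 ÷ 0.885 = 1115.70734463… N; 0.885 has 3 s.f., so the result keeps min(5, 3) = 3 s.f.
Rounded to 3 significant figures: 1.12 × 10^3 N.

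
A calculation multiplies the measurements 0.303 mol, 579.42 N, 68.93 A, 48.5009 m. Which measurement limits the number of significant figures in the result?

0.303 mol → 3 s.f.; 579.42 N → 5 s.f.; 68.93 A → 4 s.f.; 48.5009 m → 6 s.f.
The fewest is 3 significant figures, from 0.303 mol.

0.303 mol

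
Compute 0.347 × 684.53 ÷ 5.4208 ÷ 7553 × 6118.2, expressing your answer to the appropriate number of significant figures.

0.347 × 684.53 ÷ 5.4208 ÷ 7553 × 6118.2 = 35.4946388438…
Multiplication/division keeps the fewest significant figures: 0.347 → 3 s.f., 684.53 → 5 s.f., 5.4208 → 5 s.f., 7553 → 4 s.f., 6118.2 → 5 s.f.; limit is 3.
Rounded to 3 significant figures: 35.5.

35.5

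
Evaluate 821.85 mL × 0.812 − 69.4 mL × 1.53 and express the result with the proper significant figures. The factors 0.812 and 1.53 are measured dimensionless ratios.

561 mL

821.85 × 0.812 = 667.3422 → 667 mL (3 s.f., last digit at the 10^0 place).
69.4 × 1.53 = 106.182 → 106 mL (3 s.f., last digit at the 10^0 place).
Difference: 561.1602 mL; keep the coarser place, 10^0.
Result: 561 mL.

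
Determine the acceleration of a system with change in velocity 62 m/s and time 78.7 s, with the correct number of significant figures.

0.79 m/s²

acceleration = 62 m/s ÷ 78.7 s = 0.787801778907… m/s².
62 has 2 significant figures; 78.7 has 3.
Division/multiplication keeps the fewest: 2 significant figures.
Rounded: 0.79 m/s².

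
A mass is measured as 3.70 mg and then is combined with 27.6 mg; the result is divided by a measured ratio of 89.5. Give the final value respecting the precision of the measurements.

3.70 mg + 27.6 mg = 31.30 mg; the sum is limited to 1 decimal place (3 s.f.).
Carrying full precision, 31.30 ÷ 89.5 = 0.349720670391… mg; 89.5 has 3 s.f., so the result keeps min(3, 3) = 3 s.f.
Rounded to 3 significant figures: 0.350 mg.

0.350 mg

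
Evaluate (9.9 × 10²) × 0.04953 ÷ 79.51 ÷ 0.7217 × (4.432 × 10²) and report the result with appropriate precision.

(9.9 × 10²) × 0.04953 ÷ 79.51 ÷ 0.7217 × (4.432 × 10²) = 378.725733639…
Multiplication/division keeps the fewest significant figures: 9.9 × 10² → 2 s.f., 0.04953 → 4 s.f., 79.51 → 4 s.f., 0.7217 → 4 s.f., 4.432 × 10² → 4 s.f.; limit is 2.
Rounded to 2 significant figures: 3.8 × 10².

3.8 × 10²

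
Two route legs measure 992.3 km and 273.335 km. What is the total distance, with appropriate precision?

992.3 km + 273.335 km = 1265.635 km.
Addition/subtraction keeps the fewest decimal places: 992.3 → 1 decimal place, 273.335 → 3 decimal places; limit is 1.
Rounded to 1 decimal place: 1265.6 km.

1265.6 km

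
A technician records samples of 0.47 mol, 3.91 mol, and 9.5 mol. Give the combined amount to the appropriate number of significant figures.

0.47 mol + 3.91 mol + 9.5 mol = 13.88 mol.
Addition/subtraction keeps the fewest decimal places: 0.47 → 2 decimal places, 3.91 → 2 decimal places, 9.5 → 1 decimal place; limit is 1.
Rounded to 1 decimal place: 13.9 mol.

13.9 mol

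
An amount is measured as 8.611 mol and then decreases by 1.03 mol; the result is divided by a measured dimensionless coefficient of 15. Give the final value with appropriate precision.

0.51 mol

8.611 mol − 1.03 mol = 7.581 mol; the difference is limited to 2 decimal places (3 s.f.).
Carrying full precision, 7.581 ÷ 15 = 0.5054 mol; 15 has 2 s.f., so the result keeps min(3, 2) = 2 s.f.
Rounded to 2 significant figures: 0.51 mol.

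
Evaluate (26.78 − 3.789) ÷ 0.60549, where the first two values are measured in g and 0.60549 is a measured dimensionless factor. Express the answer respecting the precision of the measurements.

37.97 g

26.78 g − 3.789 g = 22.991 g; the difference is limited to 2 decimal places (4 s.f.).
Carrying full precision, 22.991 ÷ 0.60549 = 37.970899602… g; 0.60549 has 5 s.f., so the result keeps min(4, 5) = 4 s.f.
Rounded to 4 significant figures: 37.97 g.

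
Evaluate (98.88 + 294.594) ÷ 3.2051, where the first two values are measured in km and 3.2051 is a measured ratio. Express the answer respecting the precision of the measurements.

122.76 km

98.88 km + 294.594 km = 393.474 km; the sum is limited to 2 decimal places (5 s.f.).
Carrying full precision, 393.474 ÷ 3.2051 = 122.764968332… km; 3.2051 has 5 s.f., so the result keeps min(5, 5) = 5 s.f.
Rounded to 5 significant figures: 122.76 km.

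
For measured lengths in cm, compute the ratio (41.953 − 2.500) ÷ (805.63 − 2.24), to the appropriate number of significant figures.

0.049108

41.953 − 2.500 = 39.453, limited to 3 d.p. → 5 s.f.; 805.63 − 2.24 = 803.39, limited to 2 d.p. → 5 s.f.
Carrying full precision, 39.453 ÷ 803.39 = 0.0491081541966…; keep min(5, 5) = 5 s.f.
Rounded to 5 significant figures: 0.049108.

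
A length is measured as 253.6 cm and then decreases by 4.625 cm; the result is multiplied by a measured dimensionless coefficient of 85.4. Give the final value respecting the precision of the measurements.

2.13 × 10⁴ cm

253.6 cm − 4.625 cm = 248.975 cm; the difference is limited to 1 decimal place (4 s.f.).
Carrying full precision, 248.975 × 85.4 = 21262.465 cm; 85.4 has 3 s.f., so the result keeps min(4, 3) = 3 s.f.
Rounded to 3 significant figures: 2.13 × 10⁴ cm.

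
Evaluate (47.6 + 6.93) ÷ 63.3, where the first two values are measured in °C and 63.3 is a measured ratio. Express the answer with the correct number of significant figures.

47.6 °C + 6.93 °C = 54.53 °C; the sum is limited to 1 decimal place (3 s.f.).
Carrying full precision, 54.53 ÷ 63.3 = 0.861453396524… °C; 63.3 has 3 s.f., so the result keeps min(3, 3) = 3 s.f.
Rounded to 3 significant figures: 0.861 °C.

0.861 °C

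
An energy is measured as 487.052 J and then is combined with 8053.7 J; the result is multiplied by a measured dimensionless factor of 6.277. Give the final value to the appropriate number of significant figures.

5.361 × 10⁴ J

487.052 J + 8053.7 J = 8540.752 J; the sum is limited to 1 decimal place (5 s.f.).
Carrying full precision, 8540.752 × 6.277 = 53610.300304 J; 6.277 has 4 s.f., so the result keeps min(5, 4) = 4 s.f.
Rounded to 4 significant figures: 5.361 × 10⁴ J.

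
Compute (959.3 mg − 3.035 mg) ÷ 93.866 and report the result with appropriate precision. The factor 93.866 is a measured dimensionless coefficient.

959.3 mg − 3.035 mg = 956.265 mg; the difference is limited to 1 decimal place (4 s.f.).
Carrying full precision, 956.265 ÷ 93.866 = 10.1875545991… mg; 93.866 has 5 s.f., so the result keeps min(4, 5) = 4 s.f.
Rounded to 4 significant figures: 10.19 mg.

10.19 mg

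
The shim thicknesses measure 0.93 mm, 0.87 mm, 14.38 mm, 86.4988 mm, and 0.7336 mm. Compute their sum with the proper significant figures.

0.93 mm + 0.87 mm + 14.38 mm + 86.4988 mm + 0.7336 mm = 103.4124 mm.
Addition/subtraction keeps the fewest decimal places: 0.93 → 2 decimal places, 0.87 → 2 decimal places, 14.38 → 2 decimal places, 86.4988 → 4 decimal places, 0.7336 → 4 decimal places; limit is 2.
Rounded to 2 decimal places: 103.41 mm.

103.41 mm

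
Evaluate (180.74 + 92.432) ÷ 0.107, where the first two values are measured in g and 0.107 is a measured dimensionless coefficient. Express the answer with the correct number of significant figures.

180.74 g + 92.432 g = 273.172 g; the sum is limited to 2 decimal places (5 s.f.).
Carrying full precision, 273.172 ÷ 0.107 = 2553.00934579… g; 0.107 has 3 s.f., so the result keeps min(5, 3) = 3 s.f.
Rounded to 3 significant figures: 2.55 × 10³ g.

2.55 × 10³ g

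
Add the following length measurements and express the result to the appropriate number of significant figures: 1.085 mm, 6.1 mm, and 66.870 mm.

1.085 mm + 6.1 mm + 66.870 mm = 74.055 mm.
Addition/subtraction keeps the fewest decimal places: 1.085 → 3 decimal places, 6.1 → 1 decimal place, 66.870 → 3 decimal places; limit is 1.
Rounded to 1 decimal place: 74.1 mm.

74.1 mm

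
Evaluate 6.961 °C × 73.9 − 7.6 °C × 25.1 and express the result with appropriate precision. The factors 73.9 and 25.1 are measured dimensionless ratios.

3.2 × 10^2 °C

6.961 × 73.9 = 514.4179 → 514 °C (3 s.f., last digit at the 10^0 place).
7.6 × 25.1 = 190.76 → 1.9 × 10^2 °C (2 s.f., last digit at the 10^1 place).
Difference: 323.6579 °C; keep the coarser place, 10^1.
Result: 3.2 × 10^2 °C.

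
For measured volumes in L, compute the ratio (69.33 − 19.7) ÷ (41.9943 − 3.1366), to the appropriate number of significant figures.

69.33 − 19.7 = 49.63, limited to 1 d.p. → 3 s.f.; 41.9943 − 3.1366 = 38.8577, limited to 4 d.p. → 6 s.f.
Carrying full precision, 49.63 ÷ 38.8577 = 1.27722433392…; keep min(3, 6) = 3 s.f.
Rounded to 3 significant figures: 1.28.

1.28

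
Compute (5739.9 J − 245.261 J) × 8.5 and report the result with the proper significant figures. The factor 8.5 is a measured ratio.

5739.9 J − 245.261 J = 5494.639 J; the difference is limited to 1 decimal place (5 s.f.).
Carrying full precision, 5494.639 × 8.5 = 46704.4315 J; 8.5 has 2 s.f., so the result keeps min(5, 2) = 2 s.f.
Rounded to 2 significant figures: 4.7 × 10^4 J.

4.7 × 10^4 J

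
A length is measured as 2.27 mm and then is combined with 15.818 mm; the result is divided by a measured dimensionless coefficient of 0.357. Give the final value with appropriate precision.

50.7 mm

2.27 mm + 15.818 mm = 18.088 mm; the sum is limited to 2 decimal places (4 s.f.).
Carrying full precision, 18.088 ÷ 0.357 = 50.6666666667… mm; 0.357 has 3 s.f., so the result keeps min(4, 3) = 3 s.f.
Rounded to 3 significant figures: 50.7 mm.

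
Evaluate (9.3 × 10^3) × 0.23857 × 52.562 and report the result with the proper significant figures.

1.2 × 10^5

(9.3 × 10^3) × 0.23857 × 52.562 = 116619.361962
Multiplication/division keeps the fewest significant figures: 9.3 × 10^3 → 2 s.f., 0.23857 → 5 s.f., 52.562 → 5 s.f.; limit is 2.
Rounded to 2 significant figures: 1.2 × 10^5.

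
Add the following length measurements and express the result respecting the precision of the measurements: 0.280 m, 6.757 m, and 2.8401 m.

9.877 m

0.280 m + 6.757 m + 2.8401 m = 9.8771 m.
Addition/subtraction keeps the fewest decimal places: 0.280 → 3 decimal places, 6.757 → 3 decimal places, 2.8401 → 4 decimal places; limit is 3.
Rounded to 3 decimal places: 9.877 m.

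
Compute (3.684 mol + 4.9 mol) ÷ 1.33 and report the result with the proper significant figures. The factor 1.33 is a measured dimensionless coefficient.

6.5 mol

3.684 mol + 4.9 mol = 8.584 mol; the sum is limited to 1 decimal place (2 s.f.).
Carrying full precision, 8.584 ÷ 1.33 = 6.45413533835… mol; 1.33 has 3 s.f., so the result keeps min(2, 3) = 2 s.f.
Rounded to 2 significant figures: 6.5 mol.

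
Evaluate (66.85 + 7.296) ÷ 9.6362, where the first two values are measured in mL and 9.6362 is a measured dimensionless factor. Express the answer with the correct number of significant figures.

66.85 mL + 7.296 mL = 74.146 mL; the sum is limited to 2 decimal places (4 s.f.).
Carrying full precision, 74.146 ÷ 9.6362 = 7.69452688819… mL; 9.6362 has 5 s.f., so the result keeps min(4, 5) = 4 s.f.
Rounded to 4 significant figures: 7.695 mL.

7.695 mL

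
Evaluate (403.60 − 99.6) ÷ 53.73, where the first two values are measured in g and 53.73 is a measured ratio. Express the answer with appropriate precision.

5.658 g

403.60 g − 99.6 g = 304.00 g; the difference is limited to 1 decimal place (4 s.f.).
Carrying full precision, 304.00 ÷ 53.73 = 5.65791922576… g; 53.73 has 4 s.f., so the result keeps min(4, 4) = 4 s.f.
Rounded to 4 significant figures: 5.658 g.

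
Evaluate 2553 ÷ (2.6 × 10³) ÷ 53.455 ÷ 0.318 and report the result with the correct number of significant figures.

2553 ÷ (2.6 × 10³) ÷ 53.455 ÷ 0.318 = 0.0577646322701…
Multiplication/division keeps the fewest significant figures: 2553 → 4 s.f., 2.6 × 10³ → 2 s.f., 53.455 → 5 s.f., 0.318 → 3 s.f.; limit is 2.
Rounded to 2 significant figures: 0.058.

0.058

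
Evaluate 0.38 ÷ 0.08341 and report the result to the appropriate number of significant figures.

4.6

0.38 ÷ 0.08341 = 4.55580865604…
Multiplication/division keeps the fewest significant figures: 0.38 → 2 s.f., 0.08341 → 4 s.f.; limit is 2.
Rounded to 2 significant figures: 4.6.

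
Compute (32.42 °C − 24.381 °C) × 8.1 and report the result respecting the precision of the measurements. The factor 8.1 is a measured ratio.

65 °C

32.42 °C − 24.381 °C = 8.039 °C; the difference is limited to 2 decimal places (3 s.f.).
Carrying full precision, 8.039 × 8.1 = 65.1159 °C; 8.1 has 2 s.f., so the result keeps min(3, 2) = 2 s.f.
Rounded to 2 significant figures: 65 °C.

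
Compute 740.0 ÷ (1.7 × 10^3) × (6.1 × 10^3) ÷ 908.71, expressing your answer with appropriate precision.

740.0 ÷ (1.7 × 10^3) × (6.1 × 10^3) ÷ 908.71 = 2.92204786747…
Multiplication/division keeps the fewest significant figures: 740.0 → 4 s.f., 1.7 × 10^3 → 2 s.f., 6.1 × 10^3 → 2 s.f., 908.71 → 5 s.f.; limit is 2.
Rounded to 2 significant figures: 2.9.

2.9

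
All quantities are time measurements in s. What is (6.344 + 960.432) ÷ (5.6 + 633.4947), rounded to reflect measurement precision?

1.513

6.344 + 960.432 = 966.776, limited to 3 d.p. → 6 s.f.; 5.6 + 633.4947 = 639.0947, limited to 1 d.p. → 4 s.f.
Carrying full precision, 966.776 ÷ 639.0947 = 1.51272730004…; keep min(6, 4) = 4 s.f.
Rounded to 4 significant figures: 1.513.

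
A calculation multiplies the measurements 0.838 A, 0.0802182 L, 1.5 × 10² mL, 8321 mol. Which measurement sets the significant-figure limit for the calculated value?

0.838 A → 3 s.f.; 0.0802182 L → 6 s.f.; 1.5 × 10² mL → 2 s.f.; 8321 mol → 4 s.f.
The fewest is 2 significant figures, from 1.5 × 10² mL.

1.5 × 10² mL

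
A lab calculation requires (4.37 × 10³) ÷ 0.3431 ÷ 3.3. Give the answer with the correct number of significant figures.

(4.37 × 10³) ÷ 0.3431 ÷ 3.3 = 3859.63982583…
Multiplication/division keeps the fewest significant figures: 4.37 × 10³ → 3 s.f., 0.3431 → 4 s.f., 3.3 → 2 s.f.; limit is 2.
Rounded to 2 significant figures: 3.9 × 10³.

3.9 × 10³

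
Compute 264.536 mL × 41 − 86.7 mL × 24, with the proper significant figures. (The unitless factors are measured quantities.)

264.536 × 41 = 10845.976 → 1.1 × 10^4 mL (2 s.f., last digit at the 10^3 place).
86.7 × 24 = 2080.8 → 2.1 × 10^3 mL (2 s.f., last digit at the 10^2 place).
Difference: 8765.176 mL; keep the coarser place, 10^3.
Result: 9 × 10^3 mL.

9 × 10^3 mL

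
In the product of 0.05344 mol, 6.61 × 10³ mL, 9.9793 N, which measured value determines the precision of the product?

6.61 × 10³ mL

0.05344 mol → 4 s.f.; 6.61 × 10³ mL → 3 s.f.; 9.9793 N → 5 s.f.
The fewest is 3 significant figures, from 6.61 × 10³ mL.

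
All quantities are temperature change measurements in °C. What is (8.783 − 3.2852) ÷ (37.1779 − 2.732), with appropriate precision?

0.1596

8.783 − 3.2852 = 5.4978, limited to 3 d.p. → 4 s.f.; 37.1779 − 2.732 = 34.4459, limited to 3 d.p. → 5 s.f.
Carrying full precision, 5.4978 ÷ 34.4459 = 0.159606803712…; keep min(4, 5) = 4 s.f.
Rounded to 4 significant figures: 0.1596.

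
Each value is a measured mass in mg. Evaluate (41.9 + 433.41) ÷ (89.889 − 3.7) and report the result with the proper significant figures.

41.9 + 433.41 = 475.31, limited to 1 d.p. → 4 s.f.; 89.889 − 3.7 = 86.189, limited to 1 d.p. → 3 s.f.
Carrying full precision, 475.31 ÷ 86.189 = 5.5147408602…; keep min(4, 3) = 3 s.f.
Rounded to 3 significant figures: 5.51.

5.51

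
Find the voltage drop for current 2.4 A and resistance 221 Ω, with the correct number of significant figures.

5.3 × 10^2 V

voltage drop = 2.4 A × 221 Ω = 530.4 V.
2.4 has 2 significant figures; 221 has 3.
Division/multiplication keeps the fewest: 2 significant figures.
Rounded: 5.3 × 10^2 V.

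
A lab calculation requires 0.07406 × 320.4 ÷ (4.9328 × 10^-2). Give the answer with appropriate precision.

0.07406 × 320.4 ÷ (4.9328 × 10^-2) = 481.041680182…
Multiplication/division keeps the fewest significant figures: 0.07406 → 4 s.f., 320.4 → 4 s.f., 4.9328 × 10^-2 → 5 s.f.; limit is 4.
Rounded to 4 significant figures: 481.0.

481.0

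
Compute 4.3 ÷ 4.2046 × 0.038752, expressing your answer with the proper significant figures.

0.040

4.3 ÷ 4.2046 × 0.038752 = 0.0396312609999…
Multiplication/division keeps the fewest significant figures: 4.3 → 2 s.f., 4.2046 → 5 s.f., 0.038752 → 5 s.f.; limit is 2.
Rounded to 2 significant figures: 0.040.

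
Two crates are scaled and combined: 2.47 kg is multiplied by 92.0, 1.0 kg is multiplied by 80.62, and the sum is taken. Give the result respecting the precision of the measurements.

2.47 × 92.0 = 227.24 → 2.27 × 10^2 kg (3 s.f., last digit at the 10^0 place).
1.0 × 80.62 = 80.62 → 81 kg (2 s.f., last digit at the 10^0 place).
Sum: 307.86 kg; keep the coarser place, 10^0.
Result: 3.08 × 10^2 kg.

3.08 × 10^2 kg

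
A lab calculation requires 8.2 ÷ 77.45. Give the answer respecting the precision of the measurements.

8.2 ÷ 77.45 = 0.105874757908…
Multiplication/division keeps the fewest significant figures: 8.2 → 2 s.f., 77.45 → 4 s.f.; limit is 2.
Rounded to 2 significant figures: 0.11.

0.11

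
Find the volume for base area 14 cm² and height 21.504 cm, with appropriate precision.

volume = 14 cm² × 21.504 cm = 301.056 cm³.
14 has 2 significant figures; 21.504 has 5.
Division/multiplication keeps the fewest: 2 significant figures.
Rounded: 3.0 × 10^2 cm³.

3.0 × 10^2 cm³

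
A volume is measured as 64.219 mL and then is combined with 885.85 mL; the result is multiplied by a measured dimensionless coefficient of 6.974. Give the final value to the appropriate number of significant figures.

64.219 mL + 885.85 mL = 950.069 mL; the sum is limited to 2 decimal places (5 s.f.).
Carrying full precision, 950.069 × 6.974 = 6625.781206 mL; 6.974 has 4 s.f., so the result keeps min(5, 4) = 4 s.f.
Rounded to 4 significant figures: 6626 mL.

6626 mL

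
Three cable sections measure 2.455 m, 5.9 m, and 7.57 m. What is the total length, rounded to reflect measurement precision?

15.9 m

2.455 m + 5.9 m + 7.57 m = 15.925 m.
Addition/subtraction keeps the fewest decimal places: 2.455 → 3 decimal places, 5.9 → 1 decimal place, 7.57 → 2 decimal places; limit is 1.
Rounded to 1 decimal place: 15.9 m.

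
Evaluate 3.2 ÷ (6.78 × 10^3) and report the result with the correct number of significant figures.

3.2 ÷ (6.78 × 10^3) = 0.00047197640118…
Multiplication/division keeps the fewest significant figures: 3.2 → 2 s.f., 6.78 × 10^3 → 3 s.f.; limit is 2.
Rounded to 2 significant figures: 4.7 × 10^-4.

4.7 × 10^-4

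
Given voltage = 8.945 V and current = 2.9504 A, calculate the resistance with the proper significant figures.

resistance = 8.945 V ÷ 2.9504 A = 3.03179229935… Ω.
8.945 has 4 significant figures; 2.9504 has 5.
Division/multiplication keeps the fewest: 4 significant figures.
Rounded: 3.032 Ω.

3.032 Ω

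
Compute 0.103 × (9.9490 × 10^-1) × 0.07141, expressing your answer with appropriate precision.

0.00732

0.103 × (9.9490 × 10^-1) × 0.07141 = 0.007317718327
Multiplication/division keeps the fewest significant figures: 0.103 → 3 s.f., 9.9490 × 10^-1 → 5 s.f., 0.07141 → 4 s.f.; limit is 3.
Rounded to 3 significant figures: 0.00732.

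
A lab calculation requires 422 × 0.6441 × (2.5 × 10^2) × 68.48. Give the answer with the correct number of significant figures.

4.7 × 10^6

422 × 0.6441 × (2.5 × 10^2) × 68.48 = 4653390.624
Multiplication/division keeps the fewest significant figures: 422 → 3 s.f., 0.6441 → 4 s.f., 2.5 × 10^2 → 2 s.f., 68.48 → 4 s.f.; limit is 2.
Rounded to 2 significant figures: 4.7 × 10^6.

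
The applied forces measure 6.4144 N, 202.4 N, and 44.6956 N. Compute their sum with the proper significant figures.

253.5 N

6.4144 N + 202.4 N + 44.6956 N = 253.5100 N.
Addition/subtraction keeps the fewest decimal places: 6.4144 → 4 decimal places, 202.4 → 1 decimal place, 44.6956 → 4 decimal places; limit is 1.
Rounded to 1 decimal place: 253.5 N.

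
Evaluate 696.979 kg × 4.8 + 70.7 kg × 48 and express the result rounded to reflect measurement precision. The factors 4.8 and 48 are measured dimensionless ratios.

696.979 × 4.8 = 3345.4992 → 3.3 × 10^3 kg (2 s.f., last digit at the 10^2 place).
70.7 × 48 = 3393.6 → 3.4 × 10^3 kg (2 s.f., last digit at the 10^2 place).
Sum: 6739.0992 kg; keep the coarser place, 10^2.
Result: 6.7 × 10^3 kg.

6.7 × 10^3 kg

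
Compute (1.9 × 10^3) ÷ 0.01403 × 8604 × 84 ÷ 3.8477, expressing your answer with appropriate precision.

2.5 × 10^10

(1.9 × 10^3) ÷ 0.01403 × 8604 × 84 ÷ 3.8477 = 2.54374992857 × 10^10…
Multiplication/division keeps the fewest significant figures: 1.9 × 10^3 → 2 s.f., 0.01403 → 4 s.f., 8604 → 4 s.f., 84 → 2 s.f., 3.8477 → 5 s.f.; limit is 2.
Rounded to 2 significant figures: 2.5 × 10^10.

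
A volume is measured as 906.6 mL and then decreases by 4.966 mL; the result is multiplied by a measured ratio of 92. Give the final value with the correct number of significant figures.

906.6 mL − 4.966 mL = 901.634 mL; the difference is limited to 1 decimal place (4 s.f.).
Carrying full precision, 901.634 × 92 = 82950.328 mL; 92 has 2 s.f., so the result keeps min(4, 2) = 2 s.f.
Rounded to 2 significant figures: 8.3 × 10^4 mL.

8.3 × 10^4 mL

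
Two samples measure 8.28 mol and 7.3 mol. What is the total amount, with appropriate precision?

8.28 mol + 7.3 mol = 15.58 mol.
Addition/subtraction keeps the fewest decimal places: 8.28 → 2 decimal places, 7.3 → 1 decimal place; limit is 1.
Rounded to 1 decimal place: 15.6 mol.

15.6 mol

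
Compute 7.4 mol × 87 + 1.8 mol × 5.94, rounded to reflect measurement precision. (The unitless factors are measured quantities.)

7.4 × 87 = 643.8 → 6.4 × 10^2 mol (2 s.f., last digit at the 10^1 place).
1.8 × 5.94 = 10.692 → 11 mol (2 s.f., last digit at the 10^0 place).
Sum: 654.492 mol; keep the coarser place, 10^1.
Result: 6.5 × 10^2 mol.

6.5 × 10^2 mol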